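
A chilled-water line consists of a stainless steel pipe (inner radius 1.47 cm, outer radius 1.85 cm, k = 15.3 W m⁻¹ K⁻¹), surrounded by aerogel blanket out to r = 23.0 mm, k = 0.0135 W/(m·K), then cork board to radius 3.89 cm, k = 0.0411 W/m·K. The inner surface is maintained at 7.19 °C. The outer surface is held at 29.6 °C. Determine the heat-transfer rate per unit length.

Q' = 4.87 W/m

Treat each layer as a resistance in series:
  R'_stainless steel = ln(0.0185/0.0147)/(2πk) = 0.2299/(2π·15.3) = 0.002392 m·K/W
  R'_aerogel blanket = ln(0.0230/0.0185)/(2πk) = 0.2177/(2π·0.0135) = 2.567 m·K/W
  R'_cork board = ln(0.0389/0.0230)/(2πk) = 0.5255/(2π·0.0411) = 2.035 m·K/W
ΣR = 0.002392 + 2.567 + 2.035 = 4.604 m·K/W
Q' = ΔT/ΣR = (7.19 °C − 29.6 °C)/4.604 = -4.87 W/m
(Negative Q' ⇒ heat flows inward; heat gain = 4.87 W/m.)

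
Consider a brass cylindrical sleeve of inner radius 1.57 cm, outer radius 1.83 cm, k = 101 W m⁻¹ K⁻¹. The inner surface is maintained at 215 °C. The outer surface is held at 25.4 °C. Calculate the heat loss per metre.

Q' = 7.85×10^5 W/m

Q' = 2πk·ΔT/ln(r₂/r₁) = 2π × 101 × 189.6 / ln(0.0183/0.0157) = 7.85×10^5 W/m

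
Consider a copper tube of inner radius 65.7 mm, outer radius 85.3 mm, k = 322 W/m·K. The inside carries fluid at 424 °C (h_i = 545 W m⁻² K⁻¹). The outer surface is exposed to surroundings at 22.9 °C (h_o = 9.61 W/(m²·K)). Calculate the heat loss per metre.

Q' = 2.02 kW/m

Series thermal resistances, inner to outer:
  R'_conv,in = 1/(2πr h) = 1/(2π·0.0657·545) = 0.004445 m·K/W
  R'_copper = ln(0.0853/0.0657)/(2πk) = 0.2611/(2π·322) = 1.290×10^-4 m·K/W
  R'_conv,out = 1/(2πr h) = 1/(2π·0.0853·9.61) = 0.1942 m·K/W
ΣR = 0.004445 + 1.290×10^-4 + 0.1942 = 0.1988 m·K/W
Q' = ΔT/ΣR = (424 °C − 22.9 °C)/0.1988 = 2020 W/m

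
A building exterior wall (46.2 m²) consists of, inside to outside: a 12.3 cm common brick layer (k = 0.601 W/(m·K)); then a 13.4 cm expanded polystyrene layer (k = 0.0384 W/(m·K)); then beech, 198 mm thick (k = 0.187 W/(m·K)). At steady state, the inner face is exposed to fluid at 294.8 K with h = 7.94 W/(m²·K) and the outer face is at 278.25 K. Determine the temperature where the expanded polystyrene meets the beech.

Resistance network (inner→outer):
  R_conv,in = 1/(hA) = 1/(7.94·46.2) = 0.002726 K/W
  R_common brick = L/(kA) = 0.123/(0.601·46.2) = 0.004430 K/W
  R_expanded polystyrene = L/(kA) = 0.134/(0.0384·46.2) = 0.07553 K/W
  R_beech = L/(kA) = 0.198/(0.187·46.2) = 0.02292 K/W
ΣR = 0.002726 + 0.004430 + 0.07553 + 0.02292 = 0.1056 K/W
Q = ΔT/ΣR = (294.8 K − 278.25 K)/0.1056 = 156.7 W
From the inner boundary to the expanded polystyrene/beech interface, ΣR_partial = 0.08269 K/W.
T_interface = T_in − Q·ΣR_partial = 294.8 K − (156.7)(0.08269) = 281.84 K

T = 281.84 K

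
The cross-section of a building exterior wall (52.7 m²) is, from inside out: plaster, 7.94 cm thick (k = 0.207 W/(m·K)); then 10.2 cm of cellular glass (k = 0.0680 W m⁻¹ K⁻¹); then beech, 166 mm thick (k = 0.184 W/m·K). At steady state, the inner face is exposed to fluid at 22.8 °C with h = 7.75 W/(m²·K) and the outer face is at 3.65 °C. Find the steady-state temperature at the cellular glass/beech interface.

Series thermal resistances, inner to outer:
  R_conv,in = 1/(hA) = 1/(7.75·52.7) = 0.002448 K/W
  R_plaster = L/(kA) = 0.0794/(0.207·52.7) = 0.007278 K/W
  R_cellular glass = L/(kA) = 0.102/(0.0680·52.7) = 0.02846 K/W
  R_beech = L/(kA) = 0.166/(0.184·52.7) = 0.01712 K/W
ΣR = 0.002448 + 0.007278 + 0.02846 + 0.01712 = 0.05531 K/W
Q = ΔT/ΣR = (22.8 °C − 3.65 °C)/0.05531 = 346.2 W
From the inner boundary to the cellular glass/beech interface, ΣR_partial = 0.03819 K/W.
T_interface = T_in − Q·ΣR_partial = 22.8 °C − (346.2)(0.03819) = 9.58 °C

T = 9.58 °C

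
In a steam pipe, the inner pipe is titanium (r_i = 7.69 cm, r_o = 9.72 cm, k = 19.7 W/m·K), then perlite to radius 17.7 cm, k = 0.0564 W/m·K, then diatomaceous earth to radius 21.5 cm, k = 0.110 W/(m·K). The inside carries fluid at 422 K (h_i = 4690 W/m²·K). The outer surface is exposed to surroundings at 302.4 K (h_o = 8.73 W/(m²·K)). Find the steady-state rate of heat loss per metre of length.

Series thermal resistances, inner to outer:
  R'_conv,in = 1/(2πr h) = 1/(2π·0.0769·4690) = 4.413×10^-4 m·K/W
  R'_titanium = ln(0.0972/0.0769)/(2πk) = 0.2343/(2π·19.7) = 0.001893 m·K/W
  R'_perlite = ln(0.177/0.0972)/(2πk) = 0.5994/(2π·0.0564) = 1.691 m·K/W
  R'_diatomaceous earth = ln(0.215/0.177)/(2πk) = 0.1945/(2π·0.110) = 0.2814 m·K/W
  R'_conv,out = 1/(2πr h) = 1/(2π·0.215·8.73) = 0.08479 m·K/W
ΣR = 4.413×10^-4 + 0.001893 + 1.691 + 0.2814 + 0.08479 = 2.060 m·K/W
Q' = ΔT/ΣR = (422 K − 302.4 K)/2.060 = 58.1 W/m

Q' = 58.1 W/m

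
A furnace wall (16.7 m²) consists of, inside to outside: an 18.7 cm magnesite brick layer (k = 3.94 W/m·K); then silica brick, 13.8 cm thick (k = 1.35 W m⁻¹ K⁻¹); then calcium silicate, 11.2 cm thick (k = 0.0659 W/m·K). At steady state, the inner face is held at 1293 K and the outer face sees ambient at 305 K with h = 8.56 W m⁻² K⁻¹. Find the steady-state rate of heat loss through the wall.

Treat each layer as a resistance in series:
  R_magnesite brick = L/(kA) = 0.187/(3.94·16.7) = 0.002842 K/W
  R_silica brick = L/(kA) = 0.138/(1.35·16.7) = 0.006121 K/W
  R_calcium silicate = L/(kA) = 0.112/(0.0659·16.7) = 0.1018 K/W
  R_conv,out = 1/(hA) = 1/(8.56·16.7) = 0.006995 K/W
ΣR = 0.002842 + 0.006121 + 0.1018 + 0.006995 = 0.1178 K/W
Q = ΔT/ΣR = (1293 K − 305 K)/0.1178 = 8390 W

Q = 8390 W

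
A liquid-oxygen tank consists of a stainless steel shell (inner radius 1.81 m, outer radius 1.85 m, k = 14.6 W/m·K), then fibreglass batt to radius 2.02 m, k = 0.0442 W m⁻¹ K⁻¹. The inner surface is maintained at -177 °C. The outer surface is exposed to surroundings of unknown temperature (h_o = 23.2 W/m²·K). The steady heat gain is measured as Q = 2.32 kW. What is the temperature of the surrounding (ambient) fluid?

Sum the resistances:
  R_stainless steel = (1/1.81 − 1/1.85)/(4πk) = 0.01195/(4π·14.6) = 6.511×10^-5 K/W
  R_fibreglass batt = (1/1.85 − 1/2.02)/(4πk) = 0.04549/(4π·0.0442) = 0.08190 K/W
  R_conv,out = 1/(4πr²h) = 1/(4π·2.02²·23.2) = 8.406×10^-4 K/W
ΣR = 0.08281 K/W
ΔT = Q·ΣR = 2320 × 0.08281 = 192.1 K
Heat flows inward, so T_out = T_in + ΔT = -177 + 192.1 = 15.1 °C

T_out = 15.1 °C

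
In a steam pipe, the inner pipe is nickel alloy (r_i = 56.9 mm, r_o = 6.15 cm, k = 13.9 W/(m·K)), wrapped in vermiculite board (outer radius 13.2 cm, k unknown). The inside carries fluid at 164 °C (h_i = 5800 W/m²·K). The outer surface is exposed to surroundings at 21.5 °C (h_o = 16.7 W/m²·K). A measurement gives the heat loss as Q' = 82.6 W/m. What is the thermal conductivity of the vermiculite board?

ΣR = ΔT/Q' = |164 − 21.5|/82.6 = 1.725 m·K/W
Known resistances:
  R'_conv,in = 1/(2πr h) = 1/(2π·0.0569·5800) = 4.823×10^-4 m·K/W
  R'_nickel alloy = ln(0.0615/0.0569)/(2πk) = 0.07774/(2π·13.9) = 8.901×10^-4 m·K/W
  R'_conv,out = 1/(2πr h) = 1/(2π·0.132·16.7) = 0.07220 m·K/W
R_vermiculite board = ΣR − ΣR_known = 1.725 − 0.07357 = 1.651 m·K/W
ln(r₂/r₁)/(2πk) = 1.651 ⇒ k = 0.7638/(2π·1.651) = 0.0736 W/m·K

k = 0.0736 W/m·K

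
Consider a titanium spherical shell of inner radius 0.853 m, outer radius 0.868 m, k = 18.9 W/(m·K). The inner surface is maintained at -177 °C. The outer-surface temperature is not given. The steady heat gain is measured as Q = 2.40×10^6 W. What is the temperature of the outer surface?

Sum the resistances:
  R_titanium = (1/0.853 − 1/0.868)/(4πk) = 0.02026/(4π·18.9) = 8.530×10^-5 K/W
ΣR = 8.530×10^-5 K/W
ΔT = Q·ΣR = 2.40×10^6 × 8.530×10^-5 = 204.7 K
Heat flows inward, so T_out = T_in + ΔT = -177 + 204.7 = 27.7 °C

T_out = 27.7 °C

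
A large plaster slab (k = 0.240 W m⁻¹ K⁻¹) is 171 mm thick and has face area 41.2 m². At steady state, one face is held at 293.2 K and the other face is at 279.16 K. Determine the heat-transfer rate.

Q = 812 W

Q = kA·ΔT/L = 0.240 × 41.2 × |293.2 K − 279.16 K| / 0.171 = 812 W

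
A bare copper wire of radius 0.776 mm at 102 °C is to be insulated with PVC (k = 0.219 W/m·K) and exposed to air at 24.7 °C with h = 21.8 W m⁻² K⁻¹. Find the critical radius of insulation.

For a cylinder, r_cr = k_ins/h = 0.219/21.8 = 0.0100 m = 1.00 cm

r_cr = 1.00 cm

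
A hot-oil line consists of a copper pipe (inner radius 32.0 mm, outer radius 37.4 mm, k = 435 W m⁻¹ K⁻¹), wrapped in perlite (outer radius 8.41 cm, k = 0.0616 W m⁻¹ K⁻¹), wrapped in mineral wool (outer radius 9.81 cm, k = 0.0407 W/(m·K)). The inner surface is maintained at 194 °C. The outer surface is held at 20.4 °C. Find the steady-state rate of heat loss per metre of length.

Series thermal resistances, inner to outer:
  R'_copper = ln(0.0374/0.0320)/(2πk) = 0.1559/(2π·435) = 5.705×10^-5 m·K/W
  R'_perlite = ln(0.0841/0.0374)/(2πk) = 0.8103/(2π·0.0616) = 2.094 m·K/W
  R'_mineral wool = ln(0.0981/0.0841)/(2πk) = 0.1540/(2π·0.0407) = 0.6021 m·K/W
ΣR = 5.705×10^-5 + 2.094 + 0.6021 = 2.696 m·K/W
Q' = ΔT/ΣR = (194 °C − 20.4 °C)/2.696 = 64.4 W/m

Q' = 64.4 W/m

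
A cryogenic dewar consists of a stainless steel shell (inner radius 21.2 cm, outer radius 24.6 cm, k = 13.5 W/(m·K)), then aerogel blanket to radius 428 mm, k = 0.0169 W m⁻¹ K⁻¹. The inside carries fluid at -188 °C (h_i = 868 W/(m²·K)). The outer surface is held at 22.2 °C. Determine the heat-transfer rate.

Treat each layer as a resistance in series:
  R_conv,in = 1/(4πr²h) = 1/(4π·0.212²·868) = 0.002040 K/W
  R_stainless steel = (1/0.212 − 1/0.246)/(4πk) = 0.6519/(4π·13.5) = 0.003843 K/W
  R_aerogel blanket = (1/0.246 − 1/0.428)/(4πk) = 1.729/(4π·0.0169) = 8.139 K/W
ΣR = 0.002040 + 0.003843 + 8.139 = 8.145 K/W
Q = ΔT/ΣR = (-188 °C − 22.2 °C)/8.145 = -25.8 W
(Negative Q ⇒ heat flows inward; heat gain = 25.8 W.)

Q = 25.8 W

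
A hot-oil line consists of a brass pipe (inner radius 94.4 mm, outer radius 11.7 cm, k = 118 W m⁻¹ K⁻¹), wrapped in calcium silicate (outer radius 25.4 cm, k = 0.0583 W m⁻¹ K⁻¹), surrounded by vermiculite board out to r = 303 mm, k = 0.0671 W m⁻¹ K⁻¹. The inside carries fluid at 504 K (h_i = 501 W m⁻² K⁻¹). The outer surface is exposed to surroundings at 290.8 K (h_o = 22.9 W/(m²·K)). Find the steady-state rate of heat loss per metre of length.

Resistance network (inner→outer):
  R'_conv,in = 1/(2πr h) = 1/(2π·0.0944·501) = 0.003365 m·K/W
  R'_brass = ln(0.117/0.0944)/(2πk) = 0.2146/(2π·118) = 2.895×10^-4 m·K/W
  R'_calcium silicate = ln(0.254/0.117)/(2πk) = 0.7752/(2π·0.0583) = 2.116 m·K/W
  R'_vermiculite board = ln(0.303/0.254)/(2πk) = 0.1764/(2π·0.0671) = 0.4184 m·K/W
  R'_conv,out = 1/(2πr h) = 1/(2π·0.303·22.9) = 0.02294 m·K/W
ΣR = 0.003365 + 2.895×10^-4 + 2.116 + 0.4184 + 0.02294 = 2.561 m·K/W
Q' = ΔT/ΣR = (504 K − 290.8 K)/2.561 = 83.2 W/m

Q' = 83.2 W/m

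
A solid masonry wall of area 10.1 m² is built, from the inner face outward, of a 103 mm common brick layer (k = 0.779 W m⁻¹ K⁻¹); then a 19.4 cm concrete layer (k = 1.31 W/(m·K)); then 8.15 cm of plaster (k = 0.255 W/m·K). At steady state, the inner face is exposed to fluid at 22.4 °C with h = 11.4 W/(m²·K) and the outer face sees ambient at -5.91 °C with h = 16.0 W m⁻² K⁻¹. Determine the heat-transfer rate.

Q = 381 W

Resistance network (inner→outer):
  R_conv,in = 1/(hA) = 1/(11.4·10.1) = 0.008685 K/W
  R_common brick = L/(kA) = 0.103/(0.779·10.1) = 0.01309 K/W
  R_concrete = L/(kA) = 0.194/(1.31·10.1) = 0.01466 K/W
  R_plaster = L/(kA) = 0.0815/(0.255·10.1) = 0.03164 K/W
  R_conv,out = 1/(hA) = 1/(16.0·10.1) = 0.006188 K/W
ΣR = 0.008685 + 0.01309 + 0.01466 + 0.03164 + 0.006188 = 0.07426 K/W
Q = ΔT/ΣR = (22.4 °C − -5.91 °C)/0.07426 = 381 W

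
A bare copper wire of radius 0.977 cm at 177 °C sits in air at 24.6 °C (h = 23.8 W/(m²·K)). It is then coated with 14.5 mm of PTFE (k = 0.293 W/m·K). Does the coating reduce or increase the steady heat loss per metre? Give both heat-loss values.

Critical radius for a cylinder: r_cr = k/h = 0.0123 m = 1.23 cm.
Outer radius after coating: r₂ = 0.00977 + 0.0145 = 0.02427 m.
r₁ < r_cr < r₂: heat loss rises to a maximum at r_cr then falls. Whether the coating helps depends on whether Q(r₂) has dropped back below Q(r₁).
Bare: R = 1/(2πr₁h) = 0.6845 m·K/W; Q = 152.4/0.6845 = 223 W/m.
Coated: R = R_cond + R_conv = 0.7698 m·K/W; Q = 152.4/0.7698 = 198 W/m.

reduces: 223 → 198 W/m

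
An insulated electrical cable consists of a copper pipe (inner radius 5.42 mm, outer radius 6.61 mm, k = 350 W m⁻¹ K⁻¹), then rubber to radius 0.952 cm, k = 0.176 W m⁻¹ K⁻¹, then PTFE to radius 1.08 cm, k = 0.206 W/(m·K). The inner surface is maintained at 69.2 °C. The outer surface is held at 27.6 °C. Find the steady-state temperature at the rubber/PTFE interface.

T = 37.1 °C

Treat each layer as a resistance in series:
  R'_copper = ln(0.00661/0.00542)/(2πk) = 0.1985/(2π·350) = 9.026×10^-5 m·K/W
  R'_rubber = ln(0.00952/0.00661)/(2πk) = 0.3648/(2π·0.176) = 0.3299 m·K/W
  R'_PTFE = ln(0.0108/0.00952)/(2πk) = 0.1262/(2π·0.206) = 0.09746 m·K/W
ΣR = 9.026×10^-5 + 0.3299 + 0.09746 = 0.4275 m·K/W
Q' = ΔT/ΣR = (69.2 °C − 27.6 °C)/0.4275 = 97.31 W/m
From the inner boundary to the rubber/PTFE interface, ΣR_partial = 0.3300 m·K/W.
T_interface = T_in − Q'·ΣR_partial = 69.2 °C − (97.31)(0.3300) = 37.1 °C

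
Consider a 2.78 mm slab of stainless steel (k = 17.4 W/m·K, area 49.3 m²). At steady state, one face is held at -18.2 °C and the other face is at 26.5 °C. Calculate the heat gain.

Q = 13800 kW

Q = kA·ΔT/L = 17.4 × 49.3 × |-18.2 °C − 26.5 °C| / 0.00278 = 1.38×10^7 W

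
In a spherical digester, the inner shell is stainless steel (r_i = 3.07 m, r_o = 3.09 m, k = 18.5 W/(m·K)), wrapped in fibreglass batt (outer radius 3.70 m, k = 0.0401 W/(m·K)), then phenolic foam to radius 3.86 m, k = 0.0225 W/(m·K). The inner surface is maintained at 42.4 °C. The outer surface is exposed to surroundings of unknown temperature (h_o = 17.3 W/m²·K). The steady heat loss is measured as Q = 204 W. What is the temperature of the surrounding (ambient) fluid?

T_out = 12.7 °C

Sum the resistances:
  R_stainless steel = (1/3.07 − 1/3.09)/(4πk) = 0.002108/(4π·18.5) = 9.069×10^-6 K/W
  R_fibreglass batt = (1/3.09 − 1/3.70)/(4πk) = 0.05335/(4π·0.0401) = 0.1059 K/W
  R_phenolic foam = (1/3.70 − 1/3.86)/(4πk) = 0.01120/(4π·0.0225) = 0.03962 K/W
  R_conv,out = 1/(4πr²h) = 1/(4π·3.86²·17.3) = 3.087×10^-4 K/W
ΣR = 0.1458 K/W
ΔT = Q·ΣR = 204 × 0.1458 = 29.74 K
Heat flows outward, so T_out = T_in − ΔT = 42.4 − 29.74 = 12.7 °C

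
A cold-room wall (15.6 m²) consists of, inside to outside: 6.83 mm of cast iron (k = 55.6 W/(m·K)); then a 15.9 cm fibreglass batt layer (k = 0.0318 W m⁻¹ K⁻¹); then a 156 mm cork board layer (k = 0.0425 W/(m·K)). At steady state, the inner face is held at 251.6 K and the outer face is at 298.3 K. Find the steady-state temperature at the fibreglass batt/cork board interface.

T = 278.53 K

Resistance network (inner→outer):
  R_cast iron = L/(kA) = 0.00683/(55.6·15.6) = 7.874×10^-6 K/W
  R_fibreglass batt = L/(kA) = 0.159/(0.0318·15.6) = 0.3205 K/W
  R_cork board = L/(kA) = 0.156/(0.0425·15.6) = 0.2353 K/W
ΣR = 7.874×10^-6 + 0.3205 + 0.2353 = 0.5558 K/W
Q = ΔT/ΣR = (251.6 K − 298.3 K)/0.5558 = -84.02 W
From the inner boundary to the fibreglass batt/cork board interface, ΣR_partial = 0.3205 K/W.
T_interface = T_in − Q·ΣR_partial = 251.6 K − (-84.02)(0.3205) = 278.53 K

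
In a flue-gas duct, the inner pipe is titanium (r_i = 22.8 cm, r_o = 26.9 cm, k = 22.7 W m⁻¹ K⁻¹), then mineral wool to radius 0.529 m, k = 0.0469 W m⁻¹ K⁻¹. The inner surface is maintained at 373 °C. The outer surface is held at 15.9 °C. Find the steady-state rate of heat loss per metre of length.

Treat each layer as a resistance in series:
  R'_titanium = ln(0.269/0.228)/(2πk) = 0.1654/(2π·22.7) = 0.001159 m·K/W
  R'_mineral wool = ln(0.529/0.269)/(2πk) = 0.6763/(2π·0.0469) = 2.295 m·K/W
ΣR = 0.001159 + 2.295 = 2.296 m·K/W
Q' = ΔT/ΣR = (373 °C − 15.9 °C)/2.296 = 156 W/m

Q' = 156 W/m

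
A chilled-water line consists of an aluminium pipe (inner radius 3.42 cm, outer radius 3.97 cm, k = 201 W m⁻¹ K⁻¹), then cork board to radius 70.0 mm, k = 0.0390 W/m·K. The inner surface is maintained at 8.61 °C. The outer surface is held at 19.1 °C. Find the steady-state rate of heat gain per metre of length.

Series thermal resistances, inner to outer:
  R'_aluminium = ln(0.0397/0.0342)/(2πk) = 0.1491/(2π·201) = 1.181×10^-4 m·K/W
  R'_cork board = ln(0.0700/0.0397)/(2πk) = 0.5671/(2π·0.0390) = 2.314 m·K/W
ΣR = 1.181×10^-4 + 2.314 = 2.314 m·K/W
Q' = ΔT/ΣR = (8.61 °C − 19.1 °C)/2.314 = -4.53 W/m
(Negative Q' ⇒ heat flows inward; heat gain = 4.53 W/m.)

Q' = 4.53 W/m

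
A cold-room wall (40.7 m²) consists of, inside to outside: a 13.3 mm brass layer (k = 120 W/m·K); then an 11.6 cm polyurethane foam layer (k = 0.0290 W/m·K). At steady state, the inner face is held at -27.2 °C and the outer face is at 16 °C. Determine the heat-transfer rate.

Treat each layer as a resistance in series:
  R_brass = L/(kA) = 0.0133/(120·40.7) = 2.723×10^-6 K/W
  R_polyurethane foam = L/(kA) = 0.116/(0.0290·40.7) = 0.09828 K/W
ΣR = 2.723×10^-6 + 0.09828 = 0.09828 K/W
Q = ΔT/ΣR = (-27.2 °C − 16 °C)/0.09828 = -440 W
(Negative Q ⇒ heat flows inward; heat gain = 440 W.)

Q = 440 W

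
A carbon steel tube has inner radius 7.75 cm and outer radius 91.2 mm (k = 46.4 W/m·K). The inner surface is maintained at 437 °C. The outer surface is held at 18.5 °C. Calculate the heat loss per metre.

Q' = 7.50×10^5 W/m

Q' = 2πk·ΔT/ln(r₂/r₁) = 2π × 46.4 × 418.5 / ln(0.0912/0.0775) = 7.50×10^5 W/m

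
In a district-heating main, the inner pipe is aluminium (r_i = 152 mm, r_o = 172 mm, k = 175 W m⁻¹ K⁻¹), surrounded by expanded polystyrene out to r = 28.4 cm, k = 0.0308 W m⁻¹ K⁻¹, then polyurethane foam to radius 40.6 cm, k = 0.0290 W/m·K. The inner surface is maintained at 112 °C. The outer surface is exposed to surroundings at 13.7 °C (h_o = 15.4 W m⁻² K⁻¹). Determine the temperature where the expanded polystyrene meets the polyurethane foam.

T = 56.4 °C

Treat each layer as a resistance in series:
  R'_aluminium = ln(0.172/0.152)/(2πk) = 0.1236/(2π·175) = 1.124×10^-4 m·K/W
  R'_expanded polystyrene = ln(0.284/0.172)/(2πk) = 0.5015/(2π·0.0308) = 2.591 m·K/W
  R'_polyurethane foam = ln(0.406/0.284)/(2πk) = 0.3574/(2π·0.0290) = 1.961 m·K/W
  R'_conv,out = 1/(2πr h) = 1/(2π·0.406·15.4) = 0.02546 m·K/W
ΣR = 1.124×10^-4 + 2.591 + 1.961 + 0.02546 = 4.578 m·K/W
Q' = ΔT/ΣR = (112 °C − 13.7 °C)/4.578 = 21.47 W/m
From the inner boundary to the expanded polystyrene/polyurethane foam interface, ΣR_partial = 2.591 m·K/W.
T_interface = T_in − Q'·ΣR_partial = 112 °C − (21.47)(2.591) = 56.4 °C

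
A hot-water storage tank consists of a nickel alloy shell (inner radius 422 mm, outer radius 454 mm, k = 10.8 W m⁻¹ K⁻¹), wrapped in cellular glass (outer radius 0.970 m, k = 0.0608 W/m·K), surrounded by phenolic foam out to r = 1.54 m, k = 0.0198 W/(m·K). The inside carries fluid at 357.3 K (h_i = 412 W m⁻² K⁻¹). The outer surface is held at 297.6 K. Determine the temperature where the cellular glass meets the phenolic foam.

Series thermal resistances, inner to outer:
  R_conv,in = 1/(4πr²h) = 1/(4π·0.422²·412) = 0.001085 K/W
  R_nickel alloy = (1/0.422 − 1/0.454)/(4πk) = 0.1670/(4π·10.8) = 0.001231 K/W
  R_cellular glass = (1/0.454 − 1/0.970)/(4πk) = 1.172/(4π·0.0608) = 1.534 K/W
  R_phenolic foam = (1/0.970 − 1/1.54)/(4πk) = 0.3816/(4π·0.0198) = 1.534 K/W
ΣR = 0.001085 + 0.001231 + 1.534 + 1.534 = 3.070 K/W
Q = ΔT/ΣR = (357.3 K − 297.6 K)/3.070 = 19.45 W
From the inner boundary to the cellular glass/phenolic foam interface, ΣR_partial = 1.536 K/W.
T_interface = T_in − Q·ΣR_partial = 357.3 K − (19.45)(1.536) = 327.4 K

T = 327.4 K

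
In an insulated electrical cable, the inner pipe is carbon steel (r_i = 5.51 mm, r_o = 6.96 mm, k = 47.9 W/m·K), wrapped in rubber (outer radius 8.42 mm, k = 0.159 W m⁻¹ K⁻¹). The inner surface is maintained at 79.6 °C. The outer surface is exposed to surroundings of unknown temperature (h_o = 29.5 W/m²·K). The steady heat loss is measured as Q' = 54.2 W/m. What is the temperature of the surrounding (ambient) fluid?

T_out = 34.5 °C

Sum the resistances:
  R'_carbon steel = ln(0.00696/0.00551)/(2πk) = 0.2336/(2π·47.9) = 7.762×10^-4 m·K/W
  R'_rubber = ln(0.00842/0.00696)/(2πk) = 0.1904/(2π·0.159) = 0.1906 m·K/W
  R'_conv,out = 1/(2πr h) = 1/(2π·0.00842·29.5) = 0.6407 m·K/W
ΣR = 0.8321 m·K/W
ΔT = Q'·ΣR = 54.2 × 0.8321 = 45.10 K
Heat flows outward, so T_out = T_in − ΔT = 79.6 − 45.10 = 34.5 °C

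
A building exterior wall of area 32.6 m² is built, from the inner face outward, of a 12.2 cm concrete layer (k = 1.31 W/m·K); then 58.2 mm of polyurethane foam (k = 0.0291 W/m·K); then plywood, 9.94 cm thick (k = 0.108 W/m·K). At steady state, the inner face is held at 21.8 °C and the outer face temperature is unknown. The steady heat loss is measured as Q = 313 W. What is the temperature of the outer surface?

Series resistances:
  R_concrete = L/(kA) = 0.122/(1.31·32.6) = 0.002857 K/W
  R_polyurethane foam = L/(kA) = 0.0582/(0.0291·32.6) = 0.06135 K/W
  R_plywood = L/(kA) = 0.0994/(0.108·32.6) = 0.02823 K/W
ΣR = 0.09244 K/W
ΔT = Q·ΣR = 313 × 0.09244 = 28.93 K
Heat flows outward, so T_out = T_in − ΔT = 21.8 − 28.93 = -7.13 °C

T_out = -7.13 °C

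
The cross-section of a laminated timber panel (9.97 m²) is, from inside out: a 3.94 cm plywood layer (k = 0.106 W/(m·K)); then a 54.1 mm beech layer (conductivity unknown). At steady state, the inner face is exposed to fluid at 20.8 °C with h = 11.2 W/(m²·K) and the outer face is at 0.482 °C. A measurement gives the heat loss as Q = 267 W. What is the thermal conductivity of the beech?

ΣR = ΔT/Q = |20.8 − 0.482|/267 = 0.07610 K/W
Known resistances:
  R_conv,in = 1/(hA) = 1/(11.2·9.97) = 0.008955 K/W
  R_plywood = L/(kA) = 0.0394/(0.106·9.97) = 0.03728 K/W
R_beech = ΣR − ΣR_known = 0.07610 − 0.04623 = 0.02987 K/W
L/(kA) = 0.02987 ⇒ k = 0.0541/(0.02987·9.97) = 0.182 W/m·K

k = 0.182 W/m·K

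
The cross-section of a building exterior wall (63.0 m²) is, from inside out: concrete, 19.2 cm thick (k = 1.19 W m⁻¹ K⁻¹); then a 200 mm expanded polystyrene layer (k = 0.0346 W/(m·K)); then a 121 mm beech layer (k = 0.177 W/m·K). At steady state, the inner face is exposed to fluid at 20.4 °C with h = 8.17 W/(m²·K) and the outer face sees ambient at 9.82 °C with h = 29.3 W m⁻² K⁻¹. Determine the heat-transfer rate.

Q = 98.3 W

Series thermal resistances, inner to outer:
  R_conv,in = 1/(hA) = 1/(8.17·63.0) = 0.001943 K/W
  R_concrete = L/(kA) = 0.192/(1.19·63.0) = 0.002561 K/W
  R_expanded polystyrene = L/(kA) = 0.200/(0.0346·63.0) = 0.09175 K/W
  R_beech = L/(kA) = 0.121/(0.177·63.0) = 0.01085 K/W
  R_conv,out = 1/(hA) = 1/(29.3·63.0) = 5.417×10^-4 K/W
ΣR = 0.001943 + 0.002561 + 0.09175 + 0.01085 + 5.417×10^-4 = 0.1076 K/W
Q = ΔT/ΣR = (20.4 °C − 9.82 °C)/0.1076 = 98.3 W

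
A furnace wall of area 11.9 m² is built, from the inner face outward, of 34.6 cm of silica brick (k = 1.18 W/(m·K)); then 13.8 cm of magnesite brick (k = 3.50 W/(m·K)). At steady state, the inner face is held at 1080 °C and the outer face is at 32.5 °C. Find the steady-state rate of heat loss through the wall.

Q = 37500 W

Series thermal resistances, inner to outer:
  R_silica brick = L/(kA) = 0.346/(1.18·11.9) = 0.02464 K/W
  R_magnesite brick = L/(kA) = 0.138/(3.50·11.9) = 0.003313 K/W
ΣR = 0.02464 + 0.003313 = 0.02795 K/W
Q = ΔT/ΣR = (1080 °C − 32.5 °C)/0.02795 = 37500 W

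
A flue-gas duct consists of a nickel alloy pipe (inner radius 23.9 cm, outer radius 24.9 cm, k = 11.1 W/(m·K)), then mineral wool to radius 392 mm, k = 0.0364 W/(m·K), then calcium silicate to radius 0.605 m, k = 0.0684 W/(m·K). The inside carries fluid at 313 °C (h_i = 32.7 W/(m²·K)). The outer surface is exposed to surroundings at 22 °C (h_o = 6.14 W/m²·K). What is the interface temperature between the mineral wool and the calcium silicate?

T = 122 °C

Resistance network (inner→outer):
  R'_conv,in = 1/(2πr h) = 1/(2π·0.239·32.7) = 0.02036 m·K/W
  R'_nickel alloy = ln(0.249/0.239)/(2πk) = 0.04099/(2π·11.1) = 5.877×10^-4 m·K/W
  R'_mineral wool = ln(0.392/0.249)/(2πk) = 0.4538/(2π·0.0364) = 1.984 m·K/W
  R'_calcium silicate = ln(0.605/0.392)/(2πk) = 0.4340/(2π·0.0684) = 1.010 m·K/W
  R'_conv,out = 1/(2πr h) = 1/(2π·0.605·6.14) = 0.04284 m·K/W
ΣR = 0.02036 + 5.877×10^-4 + 1.984 + 1.010 + 0.04284 = 3.058 m·K/W
Q' = ΔT/ΣR = (313 °C − 22 °C)/3.058 = 95.16 W/m
From the inner boundary to the mineral wool/calcium silicate interface, ΣR_partial = 2.005 m·K/W.
T_interface = T_in − Q'·ΣR_partial = 313 °C − (95.16)(2.005) = 122 °C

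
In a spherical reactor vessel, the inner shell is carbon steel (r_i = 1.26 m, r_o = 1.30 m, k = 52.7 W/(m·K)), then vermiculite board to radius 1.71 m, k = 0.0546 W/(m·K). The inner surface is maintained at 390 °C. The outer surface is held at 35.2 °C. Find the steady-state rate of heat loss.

Q = 1320 W

Series thermal resistances, inner to outer:
  R_carbon steel = (1/1.26 − 1/1.30)/(4πk) = 0.02442/(4π·52.7) = 3.687×10^-5 K/W
  R_vermiculite board = (1/1.30 − 1/1.71)/(4πk) = 0.1844/(4π·0.0546) = 0.2688 K/W
ΣR = 3.687×10^-5 + 0.2688 = 0.2688 K/W
Q = ΔT/ΣR = (390 °C − 35.2 °C)/0.2688 = 1320 W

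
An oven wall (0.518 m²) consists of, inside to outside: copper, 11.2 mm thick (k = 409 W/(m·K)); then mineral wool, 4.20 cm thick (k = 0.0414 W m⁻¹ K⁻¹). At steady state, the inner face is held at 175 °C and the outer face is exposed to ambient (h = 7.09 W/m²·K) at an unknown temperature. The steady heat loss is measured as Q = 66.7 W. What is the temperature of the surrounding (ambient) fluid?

Series resistances:
  R_copper = L/(kA) = 0.0112/(409·0.518) = 5.286×10^-5 K/W
  R_mineral wool = L/(kA) = 0.0420/(0.0414·0.518) = 1.958 K/W
  R_conv,out = 1/(hA) = 1/(7.09·0.518) = 0.2723 K/W
ΣR = 2.231 K/W
ΔT = Q·ΣR = 66.7 × 2.231 = 148.8 K
Heat flows outward, so T_out = T_in − ΔT = 175 − 148.8 = 26.2 °C

T_out = 26.2 °C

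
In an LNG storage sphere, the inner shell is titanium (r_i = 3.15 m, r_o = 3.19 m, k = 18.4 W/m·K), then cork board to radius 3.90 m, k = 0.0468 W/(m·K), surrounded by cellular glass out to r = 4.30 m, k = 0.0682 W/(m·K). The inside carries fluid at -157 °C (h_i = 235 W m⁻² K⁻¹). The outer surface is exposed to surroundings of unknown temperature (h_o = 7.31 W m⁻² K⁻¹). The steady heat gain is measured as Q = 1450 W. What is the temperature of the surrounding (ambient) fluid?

Series resistances:
  R_conv,in = 1/(4πr²h) = 1/(4π·3.15²·235) = 3.413×10^-5 K/W
  R_titanium = (1/3.15 − 1/3.19)/(4πk) = 0.003981/(4π·18.4) = 1.722×10^-5 K/W
  R_cork board = (1/3.19 − 1/3.90)/(4πk) = 0.05707/(4π·0.0468) = 0.09704 K/W
  R_cellular glass = (1/3.90 − 1/4.30)/(4πk) = 0.02385/(4π·0.0682) = 0.02783 K/W
  R_conv,out = 1/(4πr²h) = 1/(4π·4.30²·7.31) = 5.888×10^-4 K/W
ΣR = 0.1255 K/W
ΔT = Q·ΣR = 1450 × 0.1255 = 182.0 K
Heat flows inward, so T_out = T_in + ΔT = -157 + 182.0 = 25.0 °C

T_out = 25.0 °C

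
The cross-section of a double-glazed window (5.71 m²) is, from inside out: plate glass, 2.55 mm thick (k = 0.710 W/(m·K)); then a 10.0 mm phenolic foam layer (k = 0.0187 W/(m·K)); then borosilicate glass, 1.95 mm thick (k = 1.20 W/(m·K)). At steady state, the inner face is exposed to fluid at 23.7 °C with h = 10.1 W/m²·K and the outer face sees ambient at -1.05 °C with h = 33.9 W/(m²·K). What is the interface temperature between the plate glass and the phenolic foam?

T = 19.9 °C

Treat each layer as a resistance in series:
  R_conv,in = 1/(hA) = 1/(10.1·5.71) = 0.01734 K/W
  R_plate glass = L/(kA) = 0.00255/(0.710·5.71) = 6.290×10^-4 K/W
  R_phenolic foam = L/(kA) = 0.0100/(0.0187·5.71) = 0.09365 K/W
  R_borosilicate glass = L/(kA) = 0.00195/(1.20·5.71) = 2.846×10^-4 K/W
  R_conv,out = 1/(hA) = 1/(33.9·5.71) = 0.005166 K/W
ΣR = 0.01734 + 6.290×10^-4 + 0.09365 + 2.846×10^-4 + 0.005166 = 0.1171 K/W
Q = ΔT/ΣR = (23.7 °C − -1.05 °C)/0.1171 = 211.4 W
From the inner boundary to the plate glass/phenolic foam interface, ΣR_partial = 0.01797 K/W.
T_interface = T_in − Q·ΣR_partial = 23.7 °C − (211.4)(0.01797) = 19.9 °C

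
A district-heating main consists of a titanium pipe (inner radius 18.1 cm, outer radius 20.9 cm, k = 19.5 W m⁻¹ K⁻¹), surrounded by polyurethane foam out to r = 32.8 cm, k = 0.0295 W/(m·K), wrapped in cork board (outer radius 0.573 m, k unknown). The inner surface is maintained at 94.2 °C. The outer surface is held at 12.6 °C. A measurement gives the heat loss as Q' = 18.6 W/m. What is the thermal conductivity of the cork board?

ΣR = ΔT/Q' = |94.2 − 12.6|/18.6 = 4.387 m·K/W
Known resistances:
  R'_titanium = ln(0.209/0.181)/(2πk) = 0.1438/(2π·19.5) = 0.001174 m·K/W
  R'_polyurethane foam = ln(0.328/0.209)/(2πk) = 0.4507/(2π·0.0295) = 2.431 m·K/W
R_cork board = ΣR − ΣR_known = 4.387 − 2.432 = 1.955 m·K/W
ln(r₂/r₁)/(2πk) = 1.955 ⇒ k = 0.5579/(2π·1.955) = 0.0454 W/m·K

k = 0.0454 W/m·K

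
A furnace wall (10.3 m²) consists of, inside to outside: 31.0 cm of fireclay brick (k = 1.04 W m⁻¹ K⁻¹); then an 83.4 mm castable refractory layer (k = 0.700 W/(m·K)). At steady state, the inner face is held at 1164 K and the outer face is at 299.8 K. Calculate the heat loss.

Treat each layer as a resistance in series:
  R_fireclay brick = L/(kA) = 0.310/(1.04·10.3) = 0.02894 K/W
  R_castable refractory = L/(kA) = 0.0834/(0.700·10.3) = 0.01157 K/W
ΣR = 0.02894 + 0.01157 = 0.04051 K/W
Q = ΔT/ΣR = (1164 K − 299.8 K)/0.04051 = 21300 W

Q = 21300 W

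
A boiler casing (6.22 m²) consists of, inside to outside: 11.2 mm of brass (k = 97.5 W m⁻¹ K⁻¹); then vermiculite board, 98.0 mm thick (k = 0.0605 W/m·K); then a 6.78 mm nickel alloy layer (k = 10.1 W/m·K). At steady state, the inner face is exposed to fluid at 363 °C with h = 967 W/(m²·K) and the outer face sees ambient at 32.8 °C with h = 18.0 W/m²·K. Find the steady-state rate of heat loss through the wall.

Treat each layer as a resistance in series:
  R_conv,in = 1/(hA) = 1/(967·6.22) = 1.663×10^-4 K/W
  R_brass = L/(kA) = 0.0112/(97.5·6.22) = 1.847×10^-5 K/W
  R_vermiculite board = L/(kA) = 0.0980/(0.0605·6.22) = 0.2604 K/W
  R_nickel alloy = L/(kA) = 0.00678/(10.1·6.22) = 1.079×10^-4 K/W
  R_conv,out = 1/(hA) = 1/(18.0·6.22) = 0.008932 K/W
ΣR = 1.663×10^-4 + 1.847×10^-5 + 0.2604 + 1.079×10^-4 + 0.008932 = 0.2696 K/W
Q = ΔT/ΣR = (363 °C − 32.8 °C)/0.2696 = 1220 W

Q = 1220 W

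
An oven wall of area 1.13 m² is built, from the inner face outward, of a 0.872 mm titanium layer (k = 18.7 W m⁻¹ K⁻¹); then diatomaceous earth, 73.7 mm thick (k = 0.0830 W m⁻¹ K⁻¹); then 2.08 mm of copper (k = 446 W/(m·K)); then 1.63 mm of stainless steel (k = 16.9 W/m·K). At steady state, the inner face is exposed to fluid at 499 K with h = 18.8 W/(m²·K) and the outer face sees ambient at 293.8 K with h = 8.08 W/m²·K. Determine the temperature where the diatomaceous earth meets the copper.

Resistance network (inner→outer):
  R_conv,in = 1/(hA) = 1/(18.8·1.13) = 0.04707 K/W
  R_titanium = L/(kA) = 8.72×10^-4/(18.7·1.13) = 4.127×10^-5 K/W
  R_diatomaceous earth = L/(kA) = 0.0737/(0.0830·1.13) = 0.7858 K/W
  R_copper = L/(kA) = 0.00208/(446·1.13) = 4.127×10^-6 K/W
  R_stainless steel = L/(kA) = 0.00163/(16.9·1.13) = 8.535×10^-5 K/W
  R_conv,out = 1/(hA) = 1/(8.08·1.13) = 0.1095 K/W
ΣR = 0.04707 + 4.127×10^-5 + 0.7858 + 4.127×10^-6 + 8.535×10^-5 + 0.1095 = 0.9425 K/W
Q = ΔT/ΣR = (499 K − 293.8 K)/0.9425 = 217.7 W
From the inner boundary to the diatomaceous earth/copper interface, ΣR_partial = 0.8329 K/W.
T_interface = T_in − Q·ΣR_partial = 499 K − (217.7)(0.8329) = 317.7 K

T = 317.7 K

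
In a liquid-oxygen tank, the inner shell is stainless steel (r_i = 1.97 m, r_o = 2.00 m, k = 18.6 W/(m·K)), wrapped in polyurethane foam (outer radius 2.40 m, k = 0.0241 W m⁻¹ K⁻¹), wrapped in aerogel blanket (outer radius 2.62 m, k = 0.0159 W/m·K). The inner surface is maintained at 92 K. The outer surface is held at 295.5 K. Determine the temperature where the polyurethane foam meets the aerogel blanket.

T = 216.4 K

Series thermal resistances, inner to outer:
  R_stainless steel = (1/1.97 − 1/2.00)/(4πk) = 0.007614/(4π·18.6) = 3.258×10^-5 K/W
  R_polyurethane foam = (1/2.00 − 1/2.40)/(4πk) = 0.08333/(4π·0.0241) = 0.2752 K/W
  R_aerogel blanket = (1/2.40 − 1/2.62)/(4πk) = 0.03499/(4π·0.0159) = 0.1751 K/W
ΣR = 3.258×10^-5 + 0.2752 + 0.1751 = 0.4503 K/W
Q = ΔT/ΣR = (92 K − 295.5 K)/0.4503 = -451.9 W
From the inner boundary to the polyurethane foam/aerogel blanket interface, ΣR_partial = 0.2752 K/W.
T_interface = T_in − Q·ΣR_partial = 92 K − (-451.9)(0.2752) = 216.4 K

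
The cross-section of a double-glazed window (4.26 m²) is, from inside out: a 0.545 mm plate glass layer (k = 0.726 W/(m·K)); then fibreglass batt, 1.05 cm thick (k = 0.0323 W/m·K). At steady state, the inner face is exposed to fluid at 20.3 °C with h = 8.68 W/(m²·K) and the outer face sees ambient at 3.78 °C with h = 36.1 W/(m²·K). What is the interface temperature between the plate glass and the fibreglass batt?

T = 16.2 °C

Resistance network (inner→outer):
  R_conv,in = 1/(hA) = 1/(8.68·4.26) = 0.02704 K/W
  R_plate glass = L/(kA) = 5.45×10^-4/(0.726·4.26) = 1.762×10^-4 K/W
  R_fibreglass batt = L/(kA) = 0.0105/(0.0323·4.26) = 0.07631 K/W
  R_conv,out = 1/(hA) = 1/(36.1·4.26) = 0.006503 K/W
ΣR = 0.02704 + 1.762×10^-4 + 0.07631 + 0.006503 = 0.1100 K/W
Q = ΔT/ΣR = (20.3 °C − 3.78 °C)/0.1100 = 150.2 W
From the inner boundary to the plate glass/fibreglass batt interface, ΣR_partial = 0.02722 K/W.
T_interface = T_in − Q·ΣR_partial = 20.3 °C − (150.2)(0.02722) = 16.2 °C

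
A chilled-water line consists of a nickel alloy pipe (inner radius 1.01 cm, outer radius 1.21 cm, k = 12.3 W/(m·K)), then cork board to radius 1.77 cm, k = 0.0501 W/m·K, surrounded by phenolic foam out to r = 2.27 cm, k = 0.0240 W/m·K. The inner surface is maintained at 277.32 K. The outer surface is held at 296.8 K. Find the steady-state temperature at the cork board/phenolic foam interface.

T = 285.6 K

Series thermal resistances, inner to outer:
  R'_nickel alloy = ln(0.0121/0.0101)/(2πk) = 0.1807/(2π·12.3) = 0.002338 m·K/W
  R'_cork board = ln(0.0177/0.0121)/(2πk) = 0.3804/(2π·0.0501) = 1.208 m·K/W
  R'_phenolic foam = ln(0.0227/0.0177)/(2πk) = 0.2488/(2π·0.0240) = 1.650 m·K/W
ΣR = 0.002338 + 1.208 + 1.650 = 2.860 m·K/W
Q' = ΔT/ΣR = (277.32 K − 296.8 K)/2.860 = -6.811 W/m
From the inner boundary to the cork board/phenolic foam interface, ΣR_partial = 1.210 m·K/W.
T_interface = T_in − Q'·ΣR_partial = 277.32 K − (-6.811)(1.210) = 285.6 K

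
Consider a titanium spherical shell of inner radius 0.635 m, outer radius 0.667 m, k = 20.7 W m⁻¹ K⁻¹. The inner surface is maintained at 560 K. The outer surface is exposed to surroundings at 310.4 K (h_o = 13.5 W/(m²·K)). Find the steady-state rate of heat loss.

Q = 18.4 kW

Resistance network (inner→outer):
  R_titanium = (1/0.635 − 1/0.667)/(4πk) = 0.07555/(4π·20.7) = 2.904×10^-4 K/W
  R_conv,out = 1/(4πr²h) = 1/(4π·0.667²·13.5) = 0.01325 K/W
ΣR = 2.904×10^-4 + 0.01325 = 0.01354 K/W
Q = ΔT/ΣR = (560 K − 310.4 K)/0.01354 = 18400 W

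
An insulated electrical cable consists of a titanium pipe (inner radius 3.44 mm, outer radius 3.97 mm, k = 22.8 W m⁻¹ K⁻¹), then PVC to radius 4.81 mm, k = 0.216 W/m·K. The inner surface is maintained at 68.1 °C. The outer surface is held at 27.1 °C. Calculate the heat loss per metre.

Series thermal resistances, inner to outer:
  R'_titanium = ln(0.00397/0.00344)/(2πk) = 0.1433/(2π·22.8) = 0.001000 m·K/W
  R'_PVC = ln(0.00481/0.00397)/(2πk) = 0.1919/(2π·0.216) = 0.1414 m·K/W
ΣR = 0.001000 + 0.1414 = 0.1424 m·K/W
Q' = ΔT/ΣR = (68.1 °C − 27.1 °C)/0.1424 = 288 W/m

Q' = 288 W/m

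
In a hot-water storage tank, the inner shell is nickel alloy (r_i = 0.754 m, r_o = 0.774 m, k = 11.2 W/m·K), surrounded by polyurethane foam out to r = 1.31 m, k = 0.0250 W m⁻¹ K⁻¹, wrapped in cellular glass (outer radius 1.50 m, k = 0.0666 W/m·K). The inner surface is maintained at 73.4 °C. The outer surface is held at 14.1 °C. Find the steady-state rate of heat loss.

Q = 33.0 W

Series thermal resistances, inner to outer:
  R_nickel alloy = (1/0.754 − 1/0.774)/(4πk) = 0.03427/(4π·11.2) = 2.435×10^-4 K/W
  R_polyurethane foam = (1/0.774 − 1/1.31)/(4πk) = 0.5286/(4π·0.0250) = 1.683 K/W
  R_cellular glass = (1/1.31 − 1/1.50)/(4πk) = 0.09669/(4π·0.0666) = 0.1155 K/W
ΣR = 2.435×10^-4 + 1.683 + 0.1155 = 1.799 K/W
Q = ΔT/ΣR = (73.4 °C − 14.1 °C)/1.799 = 33.0 W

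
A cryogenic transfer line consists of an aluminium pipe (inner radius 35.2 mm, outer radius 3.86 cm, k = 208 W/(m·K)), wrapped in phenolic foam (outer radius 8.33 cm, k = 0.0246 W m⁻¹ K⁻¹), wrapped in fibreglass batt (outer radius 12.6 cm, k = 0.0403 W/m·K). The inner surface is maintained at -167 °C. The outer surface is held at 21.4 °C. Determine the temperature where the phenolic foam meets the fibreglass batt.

Treat each layer as a resistance in series:
  R'_aluminium = ln(0.0386/0.0352)/(2πk) = 0.09221/(2π·208) = 7.055×10^-5 m·K/W
  R'_phenolic foam = ln(0.0833/0.0386)/(2πk) = 0.7692/(2π·0.0246) = 4.976 m·K/W
  R'_fibreglass batt = ln(0.126/0.0833)/(2πk) = 0.4138/(2π·0.0403) = 1.634 m·K/W
ΣR = 7.055×10^-5 + 4.976 + 1.634 = 6.610 m·K/W
Q' = ΔT/ΣR = (-167 °C − 21.4 °C)/6.610 = -28.50 W/m
From the inner boundary to the phenolic foam/fibreglass batt interface, ΣR_partial = 4.976 m·K/W.
T_interface = T_in − Q'·ΣR_partial = -167 °C − (-28.50)(4.976) = -25.2 °C

T = -25.2 °C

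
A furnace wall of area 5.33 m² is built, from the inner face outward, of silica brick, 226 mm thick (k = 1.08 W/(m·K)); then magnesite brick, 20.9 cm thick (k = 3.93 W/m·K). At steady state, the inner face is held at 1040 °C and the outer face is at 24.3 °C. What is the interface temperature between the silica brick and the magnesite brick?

T = 230 °C

Resistance network (inner→outer):
  R_silica brick = L/(kA) = 0.226/(1.08·5.33) = 0.03926 K/W
  R_magnesite brick = L/(kA) = 0.209/(3.93·5.33) = 0.009978 K/W
ΣR = 0.03926 + 0.009978 = 0.04924 K/W
Q = ΔT/ΣR = (1040 °C − 24.3 °C)/0.04924 = 20630 W
From the inner boundary to the silica brick/magnesite brick interface, ΣR_partial = 0.03926 K/W.
T_interface = T_in − Q·ΣR_partial = 1040 °C − (20630)(0.03926) = 230 °C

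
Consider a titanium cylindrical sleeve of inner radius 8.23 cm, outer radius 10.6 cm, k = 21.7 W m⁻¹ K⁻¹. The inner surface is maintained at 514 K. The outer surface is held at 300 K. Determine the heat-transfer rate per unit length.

Q' = 115 kW/m

Q' = 2πk·ΔT/ln(r₂/r₁) = 2π × 21.7 × 214 / ln(0.106/0.0823) = 1.15×10^5 W/m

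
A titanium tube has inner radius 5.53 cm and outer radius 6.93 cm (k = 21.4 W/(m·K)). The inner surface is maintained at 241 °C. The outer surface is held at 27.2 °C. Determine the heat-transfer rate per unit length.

Q' = 2πk·ΔT/ln(r₂/r₁) = 2π × 21.4 × 213.8 / ln(0.0693/0.0553) = 1.27×10^5 W/m

Q' = 1.27×10^5 W/m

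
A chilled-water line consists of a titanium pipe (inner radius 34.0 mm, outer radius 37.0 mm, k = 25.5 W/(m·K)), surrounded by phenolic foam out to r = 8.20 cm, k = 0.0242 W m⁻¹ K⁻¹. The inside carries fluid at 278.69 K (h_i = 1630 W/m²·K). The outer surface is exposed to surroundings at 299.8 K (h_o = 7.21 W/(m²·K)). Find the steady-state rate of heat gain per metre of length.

Treat each layer as a resistance in series:
  R'_conv,in = 1/(2πr h) = 1/(2π·0.0340·1630) = 0.002872 m·K/W
  R'_titanium = ln(0.0370/0.0340)/(2πk) = 0.08456/(2π·25.5) = 5.278×10^-4 m·K/W
  R'_phenolic foam = ln(0.0820/0.0370)/(2πk) = 0.7958/(2π·0.0242) = 5.234 m·K/W
  R'_conv,out = 1/(2πr h) = 1/(2π·0.0820·7.21) = 0.2692 m·K/W
ΣR = 0.002872 + 5.278×10^-4 + 5.234 + 0.2692 = 5.507 m·K/W
Q' = ΔT/ΣR = (278.69 K − 299.8 K)/5.507 = -3.83 W/m
(Negative Q' ⇒ heat flows inward; heat gain = 3.83 W/m.)

Q' = 3.83 W/m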